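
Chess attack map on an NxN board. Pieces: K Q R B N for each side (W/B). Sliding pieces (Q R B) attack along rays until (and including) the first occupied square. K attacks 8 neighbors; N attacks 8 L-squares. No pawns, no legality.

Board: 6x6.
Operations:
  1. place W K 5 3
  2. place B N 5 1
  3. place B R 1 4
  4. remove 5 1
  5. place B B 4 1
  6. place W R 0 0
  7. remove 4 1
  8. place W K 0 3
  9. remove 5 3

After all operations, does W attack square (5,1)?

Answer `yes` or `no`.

Answer: no

Derivation:
Op 1: place WK@(5,3)
Op 2: place BN@(5,1)
Op 3: place BR@(1,4)
Op 4: remove (5,1)
Op 5: place BB@(4,1)
Op 6: place WR@(0,0)
Op 7: remove (4,1)
Op 8: place WK@(0,3)
Op 9: remove (5,3)
Per-piece attacks for W:
  WR@(0,0): attacks (0,1) (0,2) (0,3) (1,0) (2,0) (3,0) (4,0) (5,0) [ray(0,1) blocked at (0,3)]
  WK@(0,3): attacks (0,4) (0,2) (1,3) (1,4) (1,2)
W attacks (5,1): no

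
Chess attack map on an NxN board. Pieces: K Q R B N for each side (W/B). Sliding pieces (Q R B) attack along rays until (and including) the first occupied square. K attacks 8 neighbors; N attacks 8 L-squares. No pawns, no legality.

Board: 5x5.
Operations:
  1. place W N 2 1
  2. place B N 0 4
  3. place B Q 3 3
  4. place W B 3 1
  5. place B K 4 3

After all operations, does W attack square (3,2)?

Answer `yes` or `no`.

Answer: no

Derivation:
Op 1: place WN@(2,1)
Op 2: place BN@(0,4)
Op 3: place BQ@(3,3)
Op 4: place WB@(3,1)
Op 5: place BK@(4,3)
Per-piece attacks for W:
  WN@(2,1): attacks (3,3) (4,2) (1,3) (0,2) (4,0) (0,0)
  WB@(3,1): attacks (4,2) (4,0) (2,2) (1,3) (0,4) (2,0) [ray(-1,1) blocked at (0,4)]
W attacks (3,2): no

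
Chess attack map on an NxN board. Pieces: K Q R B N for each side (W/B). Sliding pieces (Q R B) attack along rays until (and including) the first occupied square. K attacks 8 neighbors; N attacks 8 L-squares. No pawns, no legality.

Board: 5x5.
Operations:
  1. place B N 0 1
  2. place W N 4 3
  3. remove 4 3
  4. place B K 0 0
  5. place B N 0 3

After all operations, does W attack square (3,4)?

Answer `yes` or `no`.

Answer: no

Derivation:
Op 1: place BN@(0,1)
Op 2: place WN@(4,3)
Op 3: remove (4,3)
Op 4: place BK@(0,0)
Op 5: place BN@(0,3)
Per-piece attacks for W:
W attacks (3,4): no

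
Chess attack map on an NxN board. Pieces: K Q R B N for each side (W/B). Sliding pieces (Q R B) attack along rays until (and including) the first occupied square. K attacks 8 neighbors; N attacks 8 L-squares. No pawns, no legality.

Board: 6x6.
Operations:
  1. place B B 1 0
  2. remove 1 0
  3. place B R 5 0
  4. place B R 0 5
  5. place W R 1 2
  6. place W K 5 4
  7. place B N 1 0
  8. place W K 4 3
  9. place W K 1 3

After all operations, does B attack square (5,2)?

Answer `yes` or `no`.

Op 1: place BB@(1,0)
Op 2: remove (1,0)
Op 3: place BR@(5,0)
Op 4: place BR@(0,5)
Op 5: place WR@(1,2)
Op 6: place WK@(5,4)
Op 7: place BN@(1,0)
Op 8: place WK@(4,3)
Op 9: place WK@(1,3)
Per-piece attacks for B:
  BR@(0,5): attacks (0,4) (0,3) (0,2) (0,1) (0,0) (1,5) (2,5) (3,5) (4,5) (5,5)
  BN@(1,0): attacks (2,2) (3,1) (0,2)
  BR@(5,0): attacks (5,1) (5,2) (5,3) (5,4) (4,0) (3,0) (2,0) (1,0) [ray(0,1) blocked at (5,4); ray(-1,0) blocked at (1,0)]
B attacks (5,2): yes

Answer: yes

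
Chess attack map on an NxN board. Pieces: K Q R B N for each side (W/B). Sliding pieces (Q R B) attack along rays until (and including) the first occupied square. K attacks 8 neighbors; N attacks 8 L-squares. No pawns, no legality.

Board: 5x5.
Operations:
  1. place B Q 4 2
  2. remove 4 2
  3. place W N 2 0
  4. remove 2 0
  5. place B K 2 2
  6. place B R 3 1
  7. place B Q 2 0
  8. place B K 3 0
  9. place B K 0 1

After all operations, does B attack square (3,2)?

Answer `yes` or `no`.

Answer: yes

Derivation:
Op 1: place BQ@(4,2)
Op 2: remove (4,2)
Op 3: place WN@(2,0)
Op 4: remove (2,0)
Op 5: place BK@(2,2)
Op 6: place BR@(3,1)
Op 7: place BQ@(2,0)
Op 8: place BK@(3,0)
Op 9: place BK@(0,1)
Per-piece attacks for B:
  BK@(0,1): attacks (0,2) (0,0) (1,1) (1,2) (1,0)
  BQ@(2,0): attacks (2,1) (2,2) (3,0) (1,0) (0,0) (3,1) (1,1) (0,2) [ray(0,1) blocked at (2,2); ray(1,0) blocked at (3,0); ray(1,1) blocked at (3,1)]
  BK@(2,2): attacks (2,3) (2,1) (3,2) (1,2) (3,3) (3,1) (1,3) (1,1)
  BK@(3,0): attacks (3,1) (4,0) (2,0) (4,1) (2,1)
  BR@(3,1): attacks (3,2) (3,3) (3,4) (3,0) (4,1) (2,1) (1,1) (0,1) [ray(0,-1) blocked at (3,0); ray(-1,0) blocked at (0,1)]
B attacks (3,2): yes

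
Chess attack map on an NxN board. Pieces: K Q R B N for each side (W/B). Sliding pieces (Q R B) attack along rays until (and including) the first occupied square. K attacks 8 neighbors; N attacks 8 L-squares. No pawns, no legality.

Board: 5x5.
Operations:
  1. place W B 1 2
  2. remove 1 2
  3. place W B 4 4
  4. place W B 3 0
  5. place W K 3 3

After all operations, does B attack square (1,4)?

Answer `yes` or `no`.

Answer: no

Derivation:
Op 1: place WB@(1,2)
Op 2: remove (1,2)
Op 3: place WB@(4,4)
Op 4: place WB@(3,0)
Op 5: place WK@(3,3)
Per-piece attacks for B:
B attacks (1,4): no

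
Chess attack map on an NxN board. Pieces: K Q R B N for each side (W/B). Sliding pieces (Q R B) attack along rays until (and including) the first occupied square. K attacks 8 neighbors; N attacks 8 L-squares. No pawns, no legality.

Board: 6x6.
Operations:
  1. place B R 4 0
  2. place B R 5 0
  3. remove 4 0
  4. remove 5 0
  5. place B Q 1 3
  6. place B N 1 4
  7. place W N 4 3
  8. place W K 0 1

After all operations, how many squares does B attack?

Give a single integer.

Op 1: place BR@(4,0)
Op 2: place BR@(5,0)
Op 3: remove (4,0)
Op 4: remove (5,0)
Op 5: place BQ@(1,3)
Op 6: place BN@(1,4)
Op 7: place WN@(4,3)
Op 8: place WK@(0,1)
Per-piece attacks for B:
  BQ@(1,3): attacks (1,4) (1,2) (1,1) (1,0) (2,3) (3,3) (4,3) (0,3) (2,4) (3,5) (2,2) (3,1) (4,0) (0,4) (0,2) [ray(0,1) blocked at (1,4); ray(1,0) blocked at (4,3)]
  BN@(1,4): attacks (3,5) (2,2) (3,3) (0,2)
Union (15 distinct): (0,2) (0,3) (0,4) (1,0) (1,1) (1,2) (1,4) (2,2) (2,3) (2,4) (3,1) (3,3) (3,5) (4,0) (4,3)

Answer: 15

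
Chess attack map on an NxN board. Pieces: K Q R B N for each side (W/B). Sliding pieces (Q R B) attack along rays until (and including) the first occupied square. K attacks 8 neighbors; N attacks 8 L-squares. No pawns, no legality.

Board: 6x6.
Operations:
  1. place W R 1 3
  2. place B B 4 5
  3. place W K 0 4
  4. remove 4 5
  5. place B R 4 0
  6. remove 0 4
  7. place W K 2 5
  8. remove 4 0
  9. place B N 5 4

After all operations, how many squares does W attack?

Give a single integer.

Answer: 13

Derivation:
Op 1: place WR@(1,3)
Op 2: place BB@(4,5)
Op 3: place WK@(0,4)
Op 4: remove (4,5)
Op 5: place BR@(4,0)
Op 6: remove (0,4)
Op 7: place WK@(2,5)
Op 8: remove (4,0)
Op 9: place BN@(5,4)
Per-piece attacks for W:
  WR@(1,3): attacks (1,4) (1,5) (1,2) (1,1) (1,0) (2,3) (3,3) (4,3) (5,3) (0,3)
  WK@(2,5): attacks (2,4) (3,5) (1,5) (3,4) (1,4)
Union (13 distinct): (0,3) (1,0) (1,1) (1,2) (1,4) (1,5) (2,3) (2,4) (3,3) (3,4) (3,5) (4,3) (5,3)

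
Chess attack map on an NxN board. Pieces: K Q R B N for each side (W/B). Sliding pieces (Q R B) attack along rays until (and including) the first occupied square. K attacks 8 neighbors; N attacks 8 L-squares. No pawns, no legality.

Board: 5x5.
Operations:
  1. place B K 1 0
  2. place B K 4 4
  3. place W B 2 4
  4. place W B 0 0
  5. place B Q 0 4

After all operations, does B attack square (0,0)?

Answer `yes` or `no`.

Answer: yes

Derivation:
Op 1: place BK@(1,0)
Op 2: place BK@(4,4)
Op 3: place WB@(2,4)
Op 4: place WB@(0,0)
Op 5: place BQ@(0,4)
Per-piece attacks for B:
  BQ@(0,4): attacks (0,3) (0,2) (0,1) (0,0) (1,4) (2,4) (1,3) (2,2) (3,1) (4,0) [ray(0,-1) blocked at (0,0); ray(1,0) blocked at (2,4)]
  BK@(1,0): attacks (1,1) (2,0) (0,0) (2,1) (0,1)
  BK@(4,4): attacks (4,3) (3,4) (3,3)
B attacks (0,0): yes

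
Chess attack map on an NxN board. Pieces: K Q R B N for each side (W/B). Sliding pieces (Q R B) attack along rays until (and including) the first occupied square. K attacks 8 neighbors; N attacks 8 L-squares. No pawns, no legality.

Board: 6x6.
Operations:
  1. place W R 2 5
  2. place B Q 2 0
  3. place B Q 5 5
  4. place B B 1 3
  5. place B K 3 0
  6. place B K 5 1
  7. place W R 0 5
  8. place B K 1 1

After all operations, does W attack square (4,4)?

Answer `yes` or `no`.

Answer: no

Derivation:
Op 1: place WR@(2,5)
Op 2: place BQ@(2,0)
Op 3: place BQ@(5,5)
Op 4: place BB@(1,3)
Op 5: place BK@(3,0)
Op 6: place BK@(5,1)
Op 7: place WR@(0,5)
Op 8: place BK@(1,1)
Per-piece attacks for W:
  WR@(0,5): attacks (0,4) (0,3) (0,2) (0,1) (0,0) (1,5) (2,5) [ray(1,0) blocked at (2,5)]
  WR@(2,5): attacks (2,4) (2,3) (2,2) (2,1) (2,0) (3,5) (4,5) (5,5) (1,5) (0,5) [ray(0,-1) blocked at (2,0); ray(1,0) blocked at (5,5); ray(-1,0) blocked at (0,5)]
W attacks (4,4): no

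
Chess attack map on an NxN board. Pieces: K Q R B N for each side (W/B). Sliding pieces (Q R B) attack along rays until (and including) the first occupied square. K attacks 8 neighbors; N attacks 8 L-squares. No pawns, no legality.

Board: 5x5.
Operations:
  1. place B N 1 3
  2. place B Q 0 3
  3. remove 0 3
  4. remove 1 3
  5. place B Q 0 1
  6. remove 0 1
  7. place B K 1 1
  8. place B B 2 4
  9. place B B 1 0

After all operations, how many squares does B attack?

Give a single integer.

Answer: 13

Derivation:
Op 1: place BN@(1,3)
Op 2: place BQ@(0,3)
Op 3: remove (0,3)
Op 4: remove (1,3)
Op 5: place BQ@(0,1)
Op 6: remove (0,1)
Op 7: place BK@(1,1)
Op 8: place BB@(2,4)
Op 9: place BB@(1,0)
Per-piece attacks for B:
  BB@(1,0): attacks (2,1) (3,2) (4,3) (0,1)
  BK@(1,1): attacks (1,2) (1,0) (2,1) (0,1) (2,2) (2,0) (0,2) (0,0)
  BB@(2,4): attacks (3,3) (4,2) (1,3) (0,2)
Union (13 distinct): (0,0) (0,1) (0,2) (1,0) (1,2) (1,3) (2,0) (2,1) (2,2) (3,2) (3,3) (4,2) (4,3)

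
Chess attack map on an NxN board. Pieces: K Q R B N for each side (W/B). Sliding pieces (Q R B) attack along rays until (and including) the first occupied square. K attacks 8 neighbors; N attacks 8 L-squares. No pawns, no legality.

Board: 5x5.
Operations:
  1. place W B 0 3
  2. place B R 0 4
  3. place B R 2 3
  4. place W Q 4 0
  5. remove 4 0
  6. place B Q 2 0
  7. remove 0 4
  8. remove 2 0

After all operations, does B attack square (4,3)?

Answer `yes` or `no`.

Op 1: place WB@(0,3)
Op 2: place BR@(0,4)
Op 3: place BR@(2,3)
Op 4: place WQ@(4,0)
Op 5: remove (4,0)
Op 6: place BQ@(2,0)
Op 7: remove (0,4)
Op 8: remove (2,0)
Per-piece attacks for B:
  BR@(2,3): attacks (2,4) (2,2) (2,1) (2,0) (3,3) (4,3) (1,3) (0,3) [ray(-1,0) blocked at (0,3)]
B attacks (4,3): yes

Answer: yes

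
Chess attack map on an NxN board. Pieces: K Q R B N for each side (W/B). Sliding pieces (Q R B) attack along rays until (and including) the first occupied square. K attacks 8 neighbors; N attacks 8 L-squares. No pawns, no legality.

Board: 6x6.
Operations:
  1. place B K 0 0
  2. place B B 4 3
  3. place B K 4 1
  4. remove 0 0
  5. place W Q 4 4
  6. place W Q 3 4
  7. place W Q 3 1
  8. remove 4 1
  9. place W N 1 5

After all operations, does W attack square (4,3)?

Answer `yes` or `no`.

Op 1: place BK@(0,0)
Op 2: place BB@(4,3)
Op 3: place BK@(4,1)
Op 4: remove (0,0)
Op 5: place WQ@(4,4)
Op 6: place WQ@(3,4)
Op 7: place WQ@(3,1)
Op 8: remove (4,1)
Op 9: place WN@(1,5)
Per-piece attacks for W:
  WN@(1,5): attacks (2,3) (3,4) (0,3)
  WQ@(3,1): attacks (3,2) (3,3) (3,4) (3,0) (4,1) (5,1) (2,1) (1,1) (0,1) (4,2) (5,3) (4,0) (2,2) (1,3) (0,4) (2,0) [ray(0,1) blocked at (3,4)]
  WQ@(3,4): attacks (3,5) (3,3) (3,2) (3,1) (4,4) (2,4) (1,4) (0,4) (4,5) (4,3) (2,5) (2,3) (1,2) (0,1) [ray(0,-1) blocked at (3,1); ray(1,0) blocked at (4,4); ray(1,-1) blocked at (4,3)]
  WQ@(4,4): attacks (4,5) (4,3) (5,4) (3,4) (5,5) (5,3) (3,5) (3,3) (2,2) (1,1) (0,0) [ray(0,-1) blocked at (4,3); ray(-1,0) blocked at (3,4)]
W attacks (4,3): yes

Answer: yes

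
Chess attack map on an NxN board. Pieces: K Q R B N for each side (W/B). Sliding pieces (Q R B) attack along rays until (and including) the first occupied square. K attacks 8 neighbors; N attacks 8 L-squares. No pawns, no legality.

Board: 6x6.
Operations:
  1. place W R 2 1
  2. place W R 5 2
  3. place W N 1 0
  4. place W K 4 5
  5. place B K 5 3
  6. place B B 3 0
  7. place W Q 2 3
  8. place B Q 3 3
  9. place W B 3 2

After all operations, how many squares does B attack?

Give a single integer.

Answer: 19

Derivation:
Op 1: place WR@(2,1)
Op 2: place WR@(5,2)
Op 3: place WN@(1,0)
Op 4: place WK@(4,5)
Op 5: place BK@(5,3)
Op 6: place BB@(3,0)
Op 7: place WQ@(2,3)
Op 8: place BQ@(3,3)
Op 9: place WB@(3,2)
Per-piece attacks for B:
  BB@(3,0): attacks (4,1) (5,2) (2,1) [ray(1,1) blocked at (5,2); ray(-1,1) blocked at (2,1)]
  BQ@(3,3): attacks (3,4) (3,5) (3,2) (4,3) (5,3) (2,3) (4,4) (5,5) (4,2) (5,1) (2,4) (1,5) (2,2) (1,1) (0,0) [ray(0,-1) blocked at (3,2); ray(1,0) blocked at (5,3); ray(-1,0) blocked at (2,3)]
  BK@(5,3): attacks (5,4) (5,2) (4,3) (4,4) (4,2)
Union (19 distinct): (0,0) (1,1) (1,5) (2,1) (2,2) (2,3) (2,4) (3,2) (3,4) (3,5) (4,1) (4,2) (4,3) (4,4) (5,1) (5,2) (5,3) (5,4) (5,5)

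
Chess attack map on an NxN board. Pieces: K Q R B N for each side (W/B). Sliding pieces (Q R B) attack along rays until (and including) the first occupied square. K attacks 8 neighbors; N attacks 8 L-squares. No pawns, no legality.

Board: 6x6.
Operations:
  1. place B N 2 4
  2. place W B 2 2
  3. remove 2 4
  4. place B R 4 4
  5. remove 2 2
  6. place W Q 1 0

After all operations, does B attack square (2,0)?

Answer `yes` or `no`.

Answer: no

Derivation:
Op 1: place BN@(2,4)
Op 2: place WB@(2,2)
Op 3: remove (2,4)
Op 4: place BR@(4,4)
Op 5: remove (2,2)
Op 6: place WQ@(1,0)
Per-piece attacks for B:
  BR@(4,4): attacks (4,5) (4,3) (4,2) (4,1) (4,0) (5,4) (3,4) (2,4) (1,4) (0,4)
B attacks (2,0): no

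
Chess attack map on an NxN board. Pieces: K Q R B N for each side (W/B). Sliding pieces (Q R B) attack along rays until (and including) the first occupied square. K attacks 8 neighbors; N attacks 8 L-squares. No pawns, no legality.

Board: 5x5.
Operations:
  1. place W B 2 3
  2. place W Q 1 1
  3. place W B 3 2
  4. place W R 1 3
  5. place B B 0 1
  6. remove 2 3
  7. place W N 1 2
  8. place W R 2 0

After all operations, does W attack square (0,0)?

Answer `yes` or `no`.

Answer: yes

Derivation:
Op 1: place WB@(2,3)
Op 2: place WQ@(1,1)
Op 3: place WB@(3,2)
Op 4: place WR@(1,3)
Op 5: place BB@(0,1)
Op 6: remove (2,3)
Op 7: place WN@(1,2)
Op 8: place WR@(2,0)
Per-piece attacks for W:
  WQ@(1,1): attacks (1,2) (1,0) (2,1) (3,1) (4,1) (0,1) (2,2) (3,3) (4,4) (2,0) (0,2) (0,0) [ray(0,1) blocked at (1,2); ray(-1,0) blocked at (0,1); ray(1,-1) blocked at (2,0)]
  WN@(1,2): attacks (2,4) (3,3) (0,4) (2,0) (3,1) (0,0)
  WR@(1,3): attacks (1,4) (1,2) (2,3) (3,3) (4,3) (0,3) [ray(0,-1) blocked at (1,2)]
  WR@(2,0): attacks (2,1) (2,2) (2,3) (2,4) (3,0) (4,0) (1,0) (0,0)
  WB@(3,2): attacks (4,3) (4,1) (2,3) (1,4) (2,1) (1,0)
W attacks (0,0): yes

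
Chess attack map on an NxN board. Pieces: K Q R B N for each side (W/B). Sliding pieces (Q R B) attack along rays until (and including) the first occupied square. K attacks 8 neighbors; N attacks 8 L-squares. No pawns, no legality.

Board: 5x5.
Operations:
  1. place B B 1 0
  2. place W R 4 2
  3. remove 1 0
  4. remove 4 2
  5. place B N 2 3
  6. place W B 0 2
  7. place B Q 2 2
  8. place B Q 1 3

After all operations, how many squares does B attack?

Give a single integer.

Op 1: place BB@(1,0)
Op 2: place WR@(4,2)
Op 3: remove (1,0)
Op 4: remove (4,2)
Op 5: place BN@(2,3)
Op 6: place WB@(0,2)
Op 7: place BQ@(2,2)
Op 8: place BQ@(1,3)
Per-piece attacks for B:
  BQ@(1,3): attacks (1,4) (1,2) (1,1) (1,0) (2,3) (0,3) (2,4) (2,2) (0,4) (0,2) [ray(1,0) blocked at (2,3); ray(1,-1) blocked at (2,2); ray(-1,-1) blocked at (0,2)]
  BQ@(2,2): attacks (2,3) (2,1) (2,0) (3,2) (4,2) (1,2) (0,2) (3,3) (4,4) (3,1) (4,0) (1,3) (1,1) (0,0) [ray(0,1) blocked at (2,3); ray(-1,0) blocked at (0,2); ray(-1,1) blocked at (1,3)]
  BN@(2,3): attacks (4,4) (0,4) (3,1) (4,2) (1,1) (0,2)
Union (20 distinct): (0,0) (0,2) (0,3) (0,4) (1,0) (1,1) (1,2) (1,3) (1,4) (2,0) (2,1) (2,2) (2,3) (2,4) (3,1) (3,2) (3,3) (4,0) (4,2) (4,4)

Answer: 20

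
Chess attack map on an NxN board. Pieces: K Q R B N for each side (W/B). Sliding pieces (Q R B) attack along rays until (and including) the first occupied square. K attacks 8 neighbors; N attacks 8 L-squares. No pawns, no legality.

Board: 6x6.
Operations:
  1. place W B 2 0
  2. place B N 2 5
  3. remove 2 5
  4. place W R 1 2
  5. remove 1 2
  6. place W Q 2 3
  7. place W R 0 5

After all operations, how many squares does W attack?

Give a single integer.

Op 1: place WB@(2,0)
Op 2: place BN@(2,5)
Op 3: remove (2,5)
Op 4: place WR@(1,2)
Op 5: remove (1,2)
Op 6: place WQ@(2,3)
Op 7: place WR@(0,5)
Per-piece attacks for W:
  WR@(0,5): attacks (0,4) (0,3) (0,2) (0,1) (0,0) (1,5) (2,5) (3,5) (4,5) (5,5)
  WB@(2,0): attacks (3,1) (4,2) (5,3) (1,1) (0,2)
  WQ@(2,3): attacks (2,4) (2,5) (2,2) (2,1) (2,0) (3,3) (4,3) (5,3) (1,3) (0,3) (3,4) (4,5) (3,2) (4,1) (5,0) (1,4) (0,5) (1,2) (0,1) [ray(0,-1) blocked at (2,0); ray(-1,1) blocked at (0,5)]
Union (28 distinct): (0,0) (0,1) (0,2) (0,3) (0,4) (0,5) (1,1) (1,2) (1,3) (1,4) (1,5) (2,0) (2,1) (2,2) (2,4) (2,5) (3,1) (3,2) (3,3) (3,4) (3,5) (4,1) (4,2) (4,3) (4,5) (5,0) (5,3) (5,5)

Answer: 28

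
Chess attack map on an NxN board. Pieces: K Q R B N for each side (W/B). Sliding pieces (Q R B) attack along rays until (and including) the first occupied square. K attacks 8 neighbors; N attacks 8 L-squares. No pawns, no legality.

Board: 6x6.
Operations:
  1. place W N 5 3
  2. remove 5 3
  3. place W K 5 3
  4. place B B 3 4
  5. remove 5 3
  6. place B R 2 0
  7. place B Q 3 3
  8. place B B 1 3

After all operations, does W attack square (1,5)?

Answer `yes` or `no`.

Answer: no

Derivation:
Op 1: place WN@(5,3)
Op 2: remove (5,3)
Op 3: place WK@(5,3)
Op 4: place BB@(3,4)
Op 5: remove (5,3)
Op 6: place BR@(2,0)
Op 7: place BQ@(3,3)
Op 8: place BB@(1,3)
Per-piece attacks for W:
W attacks (1,5): no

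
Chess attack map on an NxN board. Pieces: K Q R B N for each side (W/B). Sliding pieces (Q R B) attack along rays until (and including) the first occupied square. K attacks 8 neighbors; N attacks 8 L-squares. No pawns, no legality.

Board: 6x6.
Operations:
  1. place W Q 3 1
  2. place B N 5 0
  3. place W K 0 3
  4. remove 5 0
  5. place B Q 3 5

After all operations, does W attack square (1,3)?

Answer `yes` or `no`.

Op 1: place WQ@(3,1)
Op 2: place BN@(5,0)
Op 3: place WK@(0,3)
Op 4: remove (5,0)
Op 5: place BQ@(3,5)
Per-piece attacks for W:
  WK@(0,3): attacks (0,4) (0,2) (1,3) (1,4) (1,2)
  WQ@(3,1): attacks (3,2) (3,3) (3,4) (3,5) (3,0) (4,1) (5,1) (2,1) (1,1) (0,1) (4,2) (5,3) (4,0) (2,2) (1,3) (0,4) (2,0) [ray(0,1) blocked at (3,5)]
W attacks (1,3): yes

Answer: yes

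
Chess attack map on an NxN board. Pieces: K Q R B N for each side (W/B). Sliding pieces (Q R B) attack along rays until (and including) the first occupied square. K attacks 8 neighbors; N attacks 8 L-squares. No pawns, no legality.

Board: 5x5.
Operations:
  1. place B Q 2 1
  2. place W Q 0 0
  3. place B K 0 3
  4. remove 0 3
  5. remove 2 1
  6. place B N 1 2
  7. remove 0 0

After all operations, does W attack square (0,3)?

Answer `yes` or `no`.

Op 1: place BQ@(2,1)
Op 2: place WQ@(0,0)
Op 3: place BK@(0,3)
Op 4: remove (0,3)
Op 5: remove (2,1)
Op 6: place BN@(1,2)
Op 7: remove (0,0)
Per-piece attacks for W:
W attacks (0,3): no

Answer: no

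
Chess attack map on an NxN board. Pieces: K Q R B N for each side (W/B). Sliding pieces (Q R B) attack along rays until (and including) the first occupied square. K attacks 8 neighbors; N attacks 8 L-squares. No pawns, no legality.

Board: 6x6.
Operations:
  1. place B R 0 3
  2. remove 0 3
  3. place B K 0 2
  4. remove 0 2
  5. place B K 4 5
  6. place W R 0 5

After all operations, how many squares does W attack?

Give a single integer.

Answer: 9

Derivation:
Op 1: place BR@(0,3)
Op 2: remove (0,3)
Op 3: place BK@(0,2)
Op 4: remove (0,2)
Op 5: place BK@(4,5)
Op 6: place WR@(0,5)
Per-piece attacks for W:
  WR@(0,5): attacks (0,4) (0,3) (0,2) (0,1) (0,0) (1,5) (2,5) (3,5) (4,5) [ray(1,0) blocked at (4,5)]
Union (9 distinct): (0,0) (0,1) (0,2) (0,3) (0,4) (1,5) (2,5) (3,5) (4,5)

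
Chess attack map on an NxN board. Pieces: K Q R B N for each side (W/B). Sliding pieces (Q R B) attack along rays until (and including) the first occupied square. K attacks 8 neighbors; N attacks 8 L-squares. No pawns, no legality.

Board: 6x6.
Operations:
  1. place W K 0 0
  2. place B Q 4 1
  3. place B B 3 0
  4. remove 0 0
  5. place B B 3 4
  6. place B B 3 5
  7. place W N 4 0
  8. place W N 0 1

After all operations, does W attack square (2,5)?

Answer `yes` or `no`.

Op 1: place WK@(0,0)
Op 2: place BQ@(4,1)
Op 3: place BB@(3,0)
Op 4: remove (0,0)
Op 5: place BB@(3,4)
Op 6: place BB@(3,5)
Op 7: place WN@(4,0)
Op 8: place WN@(0,1)
Per-piece attacks for W:
  WN@(0,1): attacks (1,3) (2,2) (2,0)
  WN@(4,0): attacks (5,2) (3,2) (2,1)
W attacks (2,5): no

Answer: no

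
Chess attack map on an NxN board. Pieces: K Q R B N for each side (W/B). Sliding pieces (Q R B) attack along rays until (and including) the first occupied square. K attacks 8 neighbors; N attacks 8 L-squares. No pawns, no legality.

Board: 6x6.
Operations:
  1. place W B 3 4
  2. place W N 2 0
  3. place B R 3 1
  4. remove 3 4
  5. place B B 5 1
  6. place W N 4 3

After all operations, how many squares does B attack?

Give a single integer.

Answer: 14

Derivation:
Op 1: place WB@(3,4)
Op 2: place WN@(2,0)
Op 3: place BR@(3,1)
Op 4: remove (3,4)
Op 5: place BB@(5,1)
Op 6: place WN@(4,3)
Per-piece attacks for B:
  BR@(3,1): attacks (3,2) (3,3) (3,4) (3,5) (3,0) (4,1) (5,1) (2,1) (1,1) (0,1) [ray(1,0) blocked at (5,1)]
  BB@(5,1): attacks (4,2) (3,3) (2,4) (1,5) (4,0)
Union (14 distinct): (0,1) (1,1) (1,5) (2,1) (2,4) (3,0) (3,2) (3,3) (3,4) (3,5) (4,0) (4,1) (4,2) (5,1)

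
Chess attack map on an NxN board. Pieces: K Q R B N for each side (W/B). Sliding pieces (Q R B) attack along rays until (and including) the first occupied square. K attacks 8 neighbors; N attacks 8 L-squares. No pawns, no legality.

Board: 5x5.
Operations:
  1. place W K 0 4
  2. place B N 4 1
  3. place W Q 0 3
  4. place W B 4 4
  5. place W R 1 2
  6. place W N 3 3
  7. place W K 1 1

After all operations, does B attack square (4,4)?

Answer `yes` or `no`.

Op 1: place WK@(0,4)
Op 2: place BN@(4,1)
Op 3: place WQ@(0,3)
Op 4: place WB@(4,4)
Op 5: place WR@(1,2)
Op 6: place WN@(3,3)
Op 7: place WK@(1,1)
Per-piece attacks for B:
  BN@(4,1): attacks (3,3) (2,2) (2,0)
B attacks (4,4): no

Answer: no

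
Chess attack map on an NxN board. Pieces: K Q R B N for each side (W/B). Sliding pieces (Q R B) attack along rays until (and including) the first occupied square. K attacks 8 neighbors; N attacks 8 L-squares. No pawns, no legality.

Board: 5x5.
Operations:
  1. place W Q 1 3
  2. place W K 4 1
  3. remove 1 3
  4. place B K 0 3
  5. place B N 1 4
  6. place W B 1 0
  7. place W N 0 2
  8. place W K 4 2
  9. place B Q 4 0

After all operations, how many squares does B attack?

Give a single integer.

Op 1: place WQ@(1,3)
Op 2: place WK@(4,1)
Op 3: remove (1,3)
Op 4: place BK@(0,3)
Op 5: place BN@(1,4)
Op 6: place WB@(1,0)
Op 7: place WN@(0,2)
Op 8: place WK@(4,2)
Op 9: place BQ@(4,0)
Per-piece attacks for B:
  BK@(0,3): attacks (0,4) (0,2) (1,3) (1,4) (1,2)
  BN@(1,4): attacks (2,2) (3,3) (0,2)
  BQ@(4,0): attacks (4,1) (3,0) (2,0) (1,0) (3,1) (2,2) (1,3) (0,4) [ray(0,1) blocked at (4,1); ray(-1,0) blocked at (1,0)]
Union (12 distinct): (0,2) (0,4) (1,0) (1,2) (1,3) (1,4) (2,0) (2,2) (3,0) (3,1) (3,3) (4,1)

Answer: 12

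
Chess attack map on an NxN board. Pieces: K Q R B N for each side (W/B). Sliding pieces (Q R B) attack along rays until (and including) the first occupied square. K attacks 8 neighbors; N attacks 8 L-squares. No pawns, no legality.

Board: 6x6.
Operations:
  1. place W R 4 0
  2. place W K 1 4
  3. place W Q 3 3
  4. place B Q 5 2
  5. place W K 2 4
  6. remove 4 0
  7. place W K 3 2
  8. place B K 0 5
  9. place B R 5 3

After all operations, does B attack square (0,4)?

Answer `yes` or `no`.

Answer: yes

Derivation:
Op 1: place WR@(4,0)
Op 2: place WK@(1,4)
Op 3: place WQ@(3,3)
Op 4: place BQ@(5,2)
Op 5: place WK@(2,4)
Op 6: remove (4,0)
Op 7: place WK@(3,2)
Op 8: place BK@(0,5)
Op 9: place BR@(5,3)
Per-piece attacks for B:
  BK@(0,5): attacks (0,4) (1,5) (1,4)
  BQ@(5,2): attacks (5,3) (5,1) (5,0) (4,2) (3,2) (4,3) (3,4) (2,5) (4,1) (3,0) [ray(0,1) blocked at (5,3); ray(-1,0) blocked at (3,2)]
  BR@(5,3): attacks (5,4) (5,5) (5,2) (4,3) (3,3) [ray(0,-1) blocked at (5,2); ray(-1,0) blocked at (3,3)]
B attacks (0,4): yes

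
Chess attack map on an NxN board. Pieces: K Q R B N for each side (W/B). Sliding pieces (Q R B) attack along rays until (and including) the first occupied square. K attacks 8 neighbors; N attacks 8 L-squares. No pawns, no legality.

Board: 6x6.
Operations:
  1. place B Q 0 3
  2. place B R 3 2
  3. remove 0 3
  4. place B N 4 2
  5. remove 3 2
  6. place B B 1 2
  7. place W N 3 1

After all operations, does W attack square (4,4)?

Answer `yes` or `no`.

Answer: no

Derivation:
Op 1: place BQ@(0,3)
Op 2: place BR@(3,2)
Op 3: remove (0,3)
Op 4: place BN@(4,2)
Op 5: remove (3,2)
Op 6: place BB@(1,2)
Op 7: place WN@(3,1)
Per-piece attacks for W:
  WN@(3,1): attacks (4,3) (5,2) (2,3) (1,2) (5,0) (1,0)
W attacks (4,4): no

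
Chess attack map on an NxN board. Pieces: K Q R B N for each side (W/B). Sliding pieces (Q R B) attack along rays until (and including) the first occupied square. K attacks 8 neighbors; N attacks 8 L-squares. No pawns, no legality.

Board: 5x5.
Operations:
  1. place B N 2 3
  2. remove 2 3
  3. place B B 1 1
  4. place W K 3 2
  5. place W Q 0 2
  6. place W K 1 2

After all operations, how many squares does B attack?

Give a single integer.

Op 1: place BN@(2,3)
Op 2: remove (2,3)
Op 3: place BB@(1,1)
Op 4: place WK@(3,2)
Op 5: place WQ@(0,2)
Op 6: place WK@(1,2)
Per-piece attacks for B:
  BB@(1,1): attacks (2,2) (3,3) (4,4) (2,0) (0,2) (0,0) [ray(-1,1) blocked at (0,2)]
Union (6 distinct): (0,0) (0,2) (2,0) (2,2) (3,3) (4,4)

Answer: 6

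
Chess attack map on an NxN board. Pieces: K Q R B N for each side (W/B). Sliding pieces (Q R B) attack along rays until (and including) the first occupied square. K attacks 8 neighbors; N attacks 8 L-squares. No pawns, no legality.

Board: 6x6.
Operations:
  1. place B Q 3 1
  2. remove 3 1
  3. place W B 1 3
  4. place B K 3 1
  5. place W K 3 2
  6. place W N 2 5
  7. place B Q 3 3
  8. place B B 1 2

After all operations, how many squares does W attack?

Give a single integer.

Answer: 14

Derivation:
Op 1: place BQ@(3,1)
Op 2: remove (3,1)
Op 3: place WB@(1,3)
Op 4: place BK@(3,1)
Op 5: place WK@(3,2)
Op 6: place WN@(2,5)
Op 7: place BQ@(3,3)
Op 8: place BB@(1,2)
Per-piece attacks for W:
  WB@(1,3): attacks (2,4) (3,5) (2,2) (3,1) (0,4) (0,2) [ray(1,-1) blocked at (3,1)]
  WN@(2,5): attacks (3,3) (4,4) (1,3) (0,4)
  WK@(3,2): attacks (3,3) (3,1) (4,2) (2,2) (4,3) (4,1) (2,3) (2,1)
Union (14 distinct): (0,2) (0,4) (1,3) (2,1) (2,2) (2,3) (2,4) (3,1) (3,3) (3,5) (4,1) (4,2) (4,3) (4,4)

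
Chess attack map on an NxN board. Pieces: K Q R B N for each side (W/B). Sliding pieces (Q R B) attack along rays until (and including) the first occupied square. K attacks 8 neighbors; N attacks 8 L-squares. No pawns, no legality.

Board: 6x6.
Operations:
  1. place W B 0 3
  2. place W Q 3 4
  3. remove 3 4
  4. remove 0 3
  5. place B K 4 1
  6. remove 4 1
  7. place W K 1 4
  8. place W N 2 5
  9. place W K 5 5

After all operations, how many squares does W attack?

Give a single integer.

Op 1: place WB@(0,3)
Op 2: place WQ@(3,4)
Op 3: remove (3,4)
Op 4: remove (0,3)
Op 5: place BK@(4,1)
Op 6: remove (4,1)
Op 7: place WK@(1,4)
Op 8: place WN@(2,5)
Op 9: place WK@(5,5)
Per-piece attacks for W:
  WK@(1,4): attacks (1,5) (1,3) (2,4) (0,4) (2,5) (2,3) (0,5) (0,3)
  WN@(2,5): attacks (3,3) (4,4) (1,3) (0,4)
  WK@(5,5): attacks (5,4) (4,5) (4,4)
Union (12 distinct): (0,3) (0,4) (0,5) (1,3) (1,5) (2,3) (2,4) (2,5) (3,3) (4,4) (4,5) (5,4)

Answer: 12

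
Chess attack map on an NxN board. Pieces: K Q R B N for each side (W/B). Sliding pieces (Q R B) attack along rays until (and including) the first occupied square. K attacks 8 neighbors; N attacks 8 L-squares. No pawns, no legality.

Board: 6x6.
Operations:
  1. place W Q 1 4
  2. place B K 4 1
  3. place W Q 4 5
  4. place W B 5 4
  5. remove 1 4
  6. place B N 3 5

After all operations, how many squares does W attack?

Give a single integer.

Answer: 15

Derivation:
Op 1: place WQ@(1,4)
Op 2: place BK@(4,1)
Op 3: place WQ@(4,5)
Op 4: place WB@(5,4)
Op 5: remove (1,4)
Op 6: place BN@(3,5)
Per-piece attacks for W:
  WQ@(4,5): attacks (4,4) (4,3) (4,2) (4,1) (5,5) (3,5) (5,4) (3,4) (2,3) (1,2) (0,1) [ray(0,-1) blocked at (4,1); ray(-1,0) blocked at (3,5); ray(1,-1) blocked at (5,4)]
  WB@(5,4): attacks (4,5) (4,3) (3,2) (2,1) (1,0) [ray(-1,1) blocked at (4,5)]
Union (15 distinct): (0,1) (1,0) (1,2) (2,1) (2,3) (3,2) (3,4) (3,5) (4,1) (4,2) (4,3) (4,4) (4,5) (5,4) (5,5)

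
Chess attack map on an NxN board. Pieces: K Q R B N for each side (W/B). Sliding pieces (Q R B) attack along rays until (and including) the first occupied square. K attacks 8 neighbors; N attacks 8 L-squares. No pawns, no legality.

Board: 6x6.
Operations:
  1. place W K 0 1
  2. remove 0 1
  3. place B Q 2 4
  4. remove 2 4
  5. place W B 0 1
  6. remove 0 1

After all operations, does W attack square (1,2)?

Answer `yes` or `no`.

Op 1: place WK@(0,1)
Op 2: remove (0,1)
Op 3: place BQ@(2,4)
Op 4: remove (2,4)
Op 5: place WB@(0,1)
Op 6: remove (0,1)
Per-piece attacks for W:
W attacks (1,2): no

Answer: no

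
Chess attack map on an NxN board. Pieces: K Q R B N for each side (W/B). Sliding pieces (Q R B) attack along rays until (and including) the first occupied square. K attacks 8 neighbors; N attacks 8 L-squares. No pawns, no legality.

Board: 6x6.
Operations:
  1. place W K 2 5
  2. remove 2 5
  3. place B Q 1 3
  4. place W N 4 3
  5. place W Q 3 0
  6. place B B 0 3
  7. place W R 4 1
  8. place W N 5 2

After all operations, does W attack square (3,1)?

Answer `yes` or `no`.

Op 1: place WK@(2,5)
Op 2: remove (2,5)
Op 3: place BQ@(1,3)
Op 4: place WN@(4,3)
Op 5: place WQ@(3,0)
Op 6: place BB@(0,3)
Op 7: place WR@(4,1)
Op 8: place WN@(5,2)
Per-piece attacks for W:
  WQ@(3,0): attacks (3,1) (3,2) (3,3) (3,4) (3,5) (4,0) (5,0) (2,0) (1,0) (0,0) (4,1) (2,1) (1,2) (0,3) [ray(1,1) blocked at (4,1); ray(-1,1) blocked at (0,3)]
  WR@(4,1): attacks (4,2) (4,3) (4,0) (5,1) (3,1) (2,1) (1,1) (0,1) [ray(0,1) blocked at (4,3)]
  WN@(4,3): attacks (5,5) (3,5) (2,4) (5,1) (3,1) (2,2)
  WN@(5,2): attacks (4,4) (3,3) (4,0) (3,1)
W attacks (3,1): yes

Answer: yes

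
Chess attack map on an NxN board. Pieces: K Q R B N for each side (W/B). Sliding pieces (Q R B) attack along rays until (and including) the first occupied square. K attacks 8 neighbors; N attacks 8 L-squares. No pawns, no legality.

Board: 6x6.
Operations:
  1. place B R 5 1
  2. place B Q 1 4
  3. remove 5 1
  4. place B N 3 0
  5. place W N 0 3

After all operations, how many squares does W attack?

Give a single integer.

Op 1: place BR@(5,1)
Op 2: place BQ@(1,4)
Op 3: remove (5,1)
Op 4: place BN@(3,0)
Op 5: place WN@(0,3)
Per-piece attacks for W:
  WN@(0,3): attacks (1,5) (2,4) (1,1) (2,2)
Union (4 distinct): (1,1) (1,5) (2,2) (2,4)

Answer: 4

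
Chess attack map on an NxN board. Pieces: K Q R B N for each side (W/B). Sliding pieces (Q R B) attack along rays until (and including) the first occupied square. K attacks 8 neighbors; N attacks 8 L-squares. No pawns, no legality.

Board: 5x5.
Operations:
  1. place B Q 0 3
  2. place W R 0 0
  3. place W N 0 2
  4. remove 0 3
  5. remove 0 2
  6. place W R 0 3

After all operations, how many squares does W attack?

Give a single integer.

Answer: 13

Derivation:
Op 1: place BQ@(0,3)
Op 2: place WR@(0,0)
Op 3: place WN@(0,2)
Op 4: remove (0,3)
Op 5: remove (0,2)
Op 6: place WR@(0,3)
Per-piece attacks for W:
  WR@(0,0): attacks (0,1) (0,2) (0,3) (1,0) (2,0) (3,0) (4,0) [ray(0,1) blocked at (0,3)]
  WR@(0,3): attacks (0,4) (0,2) (0,1) (0,0) (1,3) (2,3) (3,3) (4,3) [ray(0,-1) blocked at (0,0)]
Union (13 distinct): (0,0) (0,1) (0,2) (0,3) (0,4) (1,0) (1,3) (2,0) (2,3) (3,0) (3,3) (4,0) (4,3)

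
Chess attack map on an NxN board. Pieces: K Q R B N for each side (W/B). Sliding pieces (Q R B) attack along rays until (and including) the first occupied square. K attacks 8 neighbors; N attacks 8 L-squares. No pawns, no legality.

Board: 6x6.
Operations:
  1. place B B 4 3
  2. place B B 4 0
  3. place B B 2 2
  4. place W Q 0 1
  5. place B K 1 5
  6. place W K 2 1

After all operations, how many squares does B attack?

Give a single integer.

Answer: 20

Derivation:
Op 1: place BB@(4,3)
Op 2: place BB@(4,0)
Op 3: place BB@(2,2)
Op 4: place WQ@(0,1)
Op 5: place BK@(1,5)
Op 6: place WK@(2,1)
Per-piece attacks for B:
  BK@(1,5): attacks (1,4) (2,5) (0,5) (2,4) (0,4)
  BB@(2,2): attacks (3,3) (4,4) (5,5) (3,1) (4,0) (1,3) (0,4) (1,1) (0,0) [ray(1,-1) blocked at (4,0)]
  BB@(4,0): attacks (5,1) (3,1) (2,2) [ray(-1,1) blocked at (2,2)]
  BB@(4,3): attacks (5,4) (5,2) (3,4) (2,5) (3,2) (2,1) [ray(-1,-1) blocked at (2,1)]
Union (20 distinct): (0,0) (0,4) (0,5) (1,1) (1,3) (1,4) (2,1) (2,2) (2,4) (2,5) (3,1) (3,2) (3,3) (3,4) (4,0) (4,4) (5,1) (5,2) (5,4) (5,5)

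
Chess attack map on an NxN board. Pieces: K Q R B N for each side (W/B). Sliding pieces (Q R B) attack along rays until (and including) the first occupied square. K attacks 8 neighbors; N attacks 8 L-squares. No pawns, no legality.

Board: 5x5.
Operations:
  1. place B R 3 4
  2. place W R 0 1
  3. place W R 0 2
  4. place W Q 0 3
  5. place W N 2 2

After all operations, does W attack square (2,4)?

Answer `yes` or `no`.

Op 1: place BR@(3,4)
Op 2: place WR@(0,1)
Op 3: place WR@(0,2)
Op 4: place WQ@(0,3)
Op 5: place WN@(2,2)
Per-piece attacks for W:
  WR@(0,1): attacks (0,2) (0,0) (1,1) (2,1) (3,1) (4,1) [ray(0,1) blocked at (0,2)]
  WR@(0,2): attacks (0,3) (0,1) (1,2) (2,2) [ray(0,1) blocked at (0,3); ray(0,-1) blocked at (0,1); ray(1,0) blocked at (2,2)]
  WQ@(0,3): attacks (0,4) (0,2) (1,3) (2,3) (3,3) (4,3) (1,4) (1,2) (2,1) (3,0) [ray(0,-1) blocked at (0,2)]
  WN@(2,2): attacks (3,4) (4,3) (1,4) (0,3) (3,0) (4,1) (1,0) (0,1)
W attacks (2,4): no

Answer: no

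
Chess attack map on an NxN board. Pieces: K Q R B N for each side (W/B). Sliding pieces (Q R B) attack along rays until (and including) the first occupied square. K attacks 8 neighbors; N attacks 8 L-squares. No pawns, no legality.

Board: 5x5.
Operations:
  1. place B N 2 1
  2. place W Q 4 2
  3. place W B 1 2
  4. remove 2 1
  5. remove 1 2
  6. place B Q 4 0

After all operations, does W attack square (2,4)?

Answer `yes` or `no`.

Op 1: place BN@(2,1)
Op 2: place WQ@(4,2)
Op 3: place WB@(1,2)
Op 4: remove (2,1)
Op 5: remove (1,2)
Op 6: place BQ@(4,0)
Per-piece attacks for W:
  WQ@(4,2): attacks (4,3) (4,4) (4,1) (4,0) (3,2) (2,2) (1,2) (0,2) (3,3) (2,4) (3,1) (2,0) [ray(0,-1) blocked at (4,0)]
W attacks (2,4): yes

Answer: yes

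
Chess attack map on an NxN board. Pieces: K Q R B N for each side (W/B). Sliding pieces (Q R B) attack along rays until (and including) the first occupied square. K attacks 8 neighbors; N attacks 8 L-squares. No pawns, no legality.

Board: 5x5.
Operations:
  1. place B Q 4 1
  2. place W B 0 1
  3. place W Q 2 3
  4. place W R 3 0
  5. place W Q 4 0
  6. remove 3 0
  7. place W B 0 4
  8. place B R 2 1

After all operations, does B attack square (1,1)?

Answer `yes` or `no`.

Op 1: place BQ@(4,1)
Op 2: place WB@(0,1)
Op 3: place WQ@(2,3)
Op 4: place WR@(3,0)
Op 5: place WQ@(4,0)
Op 6: remove (3,0)
Op 7: place WB@(0,4)
Op 8: place BR@(2,1)
Per-piece attacks for B:
  BR@(2,1): attacks (2,2) (2,3) (2,0) (3,1) (4,1) (1,1) (0,1) [ray(0,1) blocked at (2,3); ray(1,0) blocked at (4,1); ray(-1,0) blocked at (0,1)]
  BQ@(4,1): attacks (4,2) (4,3) (4,4) (4,0) (3,1) (2,1) (3,2) (2,3) (3,0) [ray(0,-1) blocked at (4,0); ray(-1,0) blocked at (2,1); ray(-1,1) blocked at (2,3)]
B attacks (1,1): yes

Answer: yes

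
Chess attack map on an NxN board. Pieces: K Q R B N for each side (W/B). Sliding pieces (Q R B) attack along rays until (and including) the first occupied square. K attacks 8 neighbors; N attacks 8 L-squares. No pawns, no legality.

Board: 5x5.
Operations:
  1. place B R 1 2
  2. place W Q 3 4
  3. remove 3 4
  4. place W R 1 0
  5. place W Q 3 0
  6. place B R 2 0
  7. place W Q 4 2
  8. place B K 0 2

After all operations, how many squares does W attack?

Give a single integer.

Answer: 15

Derivation:
Op 1: place BR@(1,2)
Op 2: place WQ@(3,4)
Op 3: remove (3,4)
Op 4: place WR@(1,0)
Op 5: place WQ@(3,0)
Op 6: place BR@(2,0)
Op 7: place WQ@(4,2)
Op 8: place BK@(0,2)
Per-piece attacks for W:
  WR@(1,0): attacks (1,1) (1,2) (2,0) (0,0) [ray(0,1) blocked at (1,2); ray(1,0) blocked at (2,0)]
  WQ@(3,0): attacks (3,1) (3,2) (3,3) (3,4) (4,0) (2,0) (4,1) (2,1) (1,2) [ray(-1,0) blocked at (2,0); ray(-1,1) blocked at (1,2)]
  WQ@(4,2): attacks (4,3) (4,4) (4,1) (4,0) (3,2) (2,2) (1,2) (3,3) (2,4) (3,1) (2,0) [ray(-1,0) blocked at (1,2); ray(-1,-1) blocked at (2,0)]
Union (15 distinct): (0,0) (1,1) (1,2) (2,0) (2,1) (2,2) (2,4) (3,1) (3,2) (3,3) (3,4) (4,0) (4,1) (4,3) (4,4)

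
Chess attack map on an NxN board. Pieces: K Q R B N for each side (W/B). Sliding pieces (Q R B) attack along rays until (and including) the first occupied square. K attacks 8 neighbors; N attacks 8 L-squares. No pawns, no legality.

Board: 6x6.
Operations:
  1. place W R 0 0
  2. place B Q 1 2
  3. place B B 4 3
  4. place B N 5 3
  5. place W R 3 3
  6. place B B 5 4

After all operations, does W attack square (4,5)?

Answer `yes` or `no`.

Answer: no

Derivation:
Op 1: place WR@(0,0)
Op 2: place BQ@(1,2)
Op 3: place BB@(4,3)
Op 4: place BN@(5,3)
Op 5: place WR@(3,3)
Op 6: place BB@(5,4)
Per-piece attacks for W:
  WR@(0,0): attacks (0,1) (0,2) (0,3) (0,4) (0,5) (1,0) (2,0) (3,0) (4,0) (5,0)
  WR@(3,3): attacks (3,4) (3,5) (3,2) (3,1) (3,0) (4,3) (2,3) (1,3) (0,3) [ray(1,0) blocked at (4,3)]
W attacks (4,5): no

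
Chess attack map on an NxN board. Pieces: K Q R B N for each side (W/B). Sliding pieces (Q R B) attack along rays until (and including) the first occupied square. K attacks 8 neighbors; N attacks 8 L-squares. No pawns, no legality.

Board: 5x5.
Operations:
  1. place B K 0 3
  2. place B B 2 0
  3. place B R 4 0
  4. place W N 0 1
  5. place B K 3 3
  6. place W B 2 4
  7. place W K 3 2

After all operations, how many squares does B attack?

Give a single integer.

Answer: 18

Derivation:
Op 1: place BK@(0,3)
Op 2: place BB@(2,0)
Op 3: place BR@(4,0)
Op 4: place WN@(0,1)
Op 5: place BK@(3,3)
Op 6: place WB@(2,4)
Op 7: place WK@(3,2)
Per-piece attacks for B:
  BK@(0,3): attacks (0,4) (0,2) (1,3) (1,4) (1,2)
  BB@(2,0): attacks (3,1) (4,2) (1,1) (0,2)
  BK@(3,3): attacks (3,4) (3,2) (4,3) (2,3) (4,4) (4,2) (2,4) (2,2)
  BR@(4,0): attacks (4,1) (4,2) (4,3) (4,4) (3,0) (2,0) [ray(-1,0) blocked at (2,0)]
Union (18 distinct): (0,2) (0,4) (1,1) (1,2) (1,3) (1,4) (2,0) (2,2) (2,3) (2,4) (3,0) (3,1) (3,2) (3,4) (4,1) (4,2) (4,3) (4,4)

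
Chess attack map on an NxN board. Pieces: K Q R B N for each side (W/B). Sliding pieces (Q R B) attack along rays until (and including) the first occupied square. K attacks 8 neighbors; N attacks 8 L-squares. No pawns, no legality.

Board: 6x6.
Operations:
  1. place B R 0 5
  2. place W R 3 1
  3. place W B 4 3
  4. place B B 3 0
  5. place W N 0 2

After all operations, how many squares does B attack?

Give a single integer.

Op 1: place BR@(0,5)
Op 2: place WR@(3,1)
Op 3: place WB@(4,3)
Op 4: place BB@(3,0)
Op 5: place WN@(0,2)
Per-piece attacks for B:
  BR@(0,5): attacks (0,4) (0,3) (0,2) (1,5) (2,5) (3,5) (4,5) (5,5) [ray(0,-1) blocked at (0,2)]
  BB@(3,0): attacks (4,1) (5,2) (2,1) (1,2) (0,3)
Union (12 distinct): (0,2) (0,3) (0,4) (1,2) (1,5) (2,1) (2,5) (3,5) (4,1) (4,5) (5,2) (5,5)

Answer: 12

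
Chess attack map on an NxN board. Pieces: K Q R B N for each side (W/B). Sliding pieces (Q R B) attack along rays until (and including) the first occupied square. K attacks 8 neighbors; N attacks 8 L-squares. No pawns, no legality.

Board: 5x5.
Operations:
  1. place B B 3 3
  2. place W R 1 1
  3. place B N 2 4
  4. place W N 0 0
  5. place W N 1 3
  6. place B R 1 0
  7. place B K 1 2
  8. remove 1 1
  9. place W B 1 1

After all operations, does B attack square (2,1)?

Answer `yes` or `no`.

Op 1: place BB@(3,3)
Op 2: place WR@(1,1)
Op 3: place BN@(2,4)
Op 4: place WN@(0,0)
Op 5: place WN@(1,3)
Op 6: place BR@(1,0)
Op 7: place BK@(1,2)
Op 8: remove (1,1)
Op 9: place WB@(1,1)
Per-piece attacks for B:
  BR@(1,0): attacks (1,1) (2,0) (3,0) (4,0) (0,0) [ray(0,1) blocked at (1,1); ray(-1,0) blocked at (0,0)]
  BK@(1,2): attacks (1,3) (1,1) (2,2) (0,2) (2,3) (2,1) (0,3) (0,1)
  BN@(2,4): attacks (3,2) (4,3) (1,2) (0,3)
  BB@(3,3): attacks (4,4) (4,2) (2,4) (2,2) (1,1) [ray(-1,1) blocked at (2,4); ray(-1,-1) blocked at (1,1)]
B attacks (2,1): yes

Answer: yes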